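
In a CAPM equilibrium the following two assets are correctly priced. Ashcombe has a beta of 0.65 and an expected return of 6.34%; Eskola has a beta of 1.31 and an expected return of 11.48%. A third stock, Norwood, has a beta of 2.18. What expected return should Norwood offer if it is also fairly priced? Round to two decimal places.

18.26%

MRP (SML slope) = (11.48% − 6.34%) / (1.31 − 0.65) = 5.14% / 0.66 = 7.7879%
R_f (intercept) = 6.34% − 0.65 × 7.7879% = 1.2779%
E(R_Norwood) = R_f + β × MRP = 1.2779% + 2.18 × 7.7879% = 18.26%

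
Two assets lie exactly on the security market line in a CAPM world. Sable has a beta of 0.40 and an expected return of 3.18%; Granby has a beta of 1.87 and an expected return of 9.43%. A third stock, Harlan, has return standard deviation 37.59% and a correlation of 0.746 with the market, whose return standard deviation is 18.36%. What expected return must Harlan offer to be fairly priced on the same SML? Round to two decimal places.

7.97%

MRP = (9.43% − 3.18%) / (1.87 − 0.40) = 4.2517%
R_f = 3.18% − 0.40 × 4.2517% = 1.4793%
β_Harlan = ρ·σ_i/σ_m = 0.746 × 37.59 / 18.36 = 1.5273
E(R_Harlan) = R_f + β × MRP = 1.4793% + 1.5273 × 4.2517% = 7.97%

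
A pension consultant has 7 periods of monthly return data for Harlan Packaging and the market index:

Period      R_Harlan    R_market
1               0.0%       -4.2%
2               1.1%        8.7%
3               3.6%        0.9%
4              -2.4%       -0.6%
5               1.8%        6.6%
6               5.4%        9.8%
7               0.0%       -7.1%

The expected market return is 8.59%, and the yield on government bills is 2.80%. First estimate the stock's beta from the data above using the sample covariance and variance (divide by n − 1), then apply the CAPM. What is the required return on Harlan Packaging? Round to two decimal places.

4.15%

Mean R_i = (0.0 + 1.1 + 3.6 − 2.4 + 1.8 + 5.4 + 0.0) / 7 = 1.3571%
Mean R_m = (-4.2 + 8.7 + 0.9 − 0.6 + 6.6 + 9.8 − 7.1) / 7 = 2.0143%
Σ(R_i − R̄_i)(R_m − R̄_m) = 59.9143  ⇒  Cov = 59.9143 / 6 = 9.9857
Σ(R_m − R̄_m)² = 256.1086  ⇒  Var(R_m) = 256.1086 / 6 = 42.6848
β = Cov / Var(R_m) = 9.9857 / 42.6848 = 0.2339
MRP = 8.59% − 2.80% = 5.79%
E(R) = R_f + β × MRP = 2.80% + 0.2339 × 5.79% = 4.15%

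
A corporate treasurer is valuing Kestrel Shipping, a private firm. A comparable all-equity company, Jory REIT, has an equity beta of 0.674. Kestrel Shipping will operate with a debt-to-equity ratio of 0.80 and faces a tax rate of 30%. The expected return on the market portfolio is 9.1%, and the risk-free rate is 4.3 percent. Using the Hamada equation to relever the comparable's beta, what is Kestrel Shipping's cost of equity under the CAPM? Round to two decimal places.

β_L = β_U × [1 + (1 − t)(D/E)] = 0.674 × [1 + (1 − 0.30) × 0.80]
    = 0.674 × [1 + 0.70 × 0.80] = 0.674 × 1.5600 = 1.0514
MRP = 9.1% − 4.3% = 4.80%
E(R) = R_f + β_L × MRP = 4.3% + 1.0514 × 4.8% = 9.35%

9.35%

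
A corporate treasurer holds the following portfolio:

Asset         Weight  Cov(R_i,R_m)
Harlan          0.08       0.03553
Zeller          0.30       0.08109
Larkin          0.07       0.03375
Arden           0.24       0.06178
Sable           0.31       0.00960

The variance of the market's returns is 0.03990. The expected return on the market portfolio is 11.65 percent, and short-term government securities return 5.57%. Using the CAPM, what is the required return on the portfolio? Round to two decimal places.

12.78%

β_Harlan = 0.03553 / 0.03990 = 0.8905
β_Zeller = 0.08109 / 0.03990 = 2.0323
β_Larkin = 0.03375 / 0.03990 = 0.8459
β_Arden = 0.06178 / 0.03990 = 1.5484
β_Sable = 0.00960 / 0.03990 = 0.2406
β_P = Σ w_i β_i = 0.08×0.8905 + 0.30×2.0323 + 0.07×0.8459 + 0.24×1.5484 + 0.31×0.2406 = 1.1863
MRP = 11.65% − 5.57% = 6.08%
E(R_P) = R_f + β_P × MRP = 5.57% + 1.1863 × 6.08% = 12.78%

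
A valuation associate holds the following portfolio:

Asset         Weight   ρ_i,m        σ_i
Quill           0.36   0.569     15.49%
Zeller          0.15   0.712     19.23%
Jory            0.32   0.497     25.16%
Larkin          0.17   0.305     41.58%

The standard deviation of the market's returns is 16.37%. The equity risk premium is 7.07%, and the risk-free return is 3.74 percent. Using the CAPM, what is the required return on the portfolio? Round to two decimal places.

8.66%

β_Quill = 0.569 × 15.49% / 16.37% = 0.5384
β_Zeller = 0.712 × 19.23% / 16.37% = 0.8364
β_Jory = 0.497 × 25.16% / 16.37% = 0.7639
β_Larkin = 0.305 × 41.58% / 16.37% = 0.7747
β_P = Σ w_i β_i = 0.36×0.5384 + 0.15×0.8364 + 0.32×0.7639 + 0.17×0.7747 = 0.6954
E(R_P) = R_f + β_P × MRP = 3.74% + 0.6954 × 7.07% = 8.66%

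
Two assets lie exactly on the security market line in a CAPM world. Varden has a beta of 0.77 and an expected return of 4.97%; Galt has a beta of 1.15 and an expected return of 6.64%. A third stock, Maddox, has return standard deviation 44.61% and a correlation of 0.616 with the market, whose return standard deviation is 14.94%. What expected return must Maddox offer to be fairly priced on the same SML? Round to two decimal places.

9.67%

MRP = (6.64% − 4.97%) / (1.15 − 0.77) = 4.3947%
R_f = 4.97% − 0.77 × 4.3947% = 1.5861%
β_Maddox = ρ·σ_i/σ_m = 0.616 × 44.61 / 14.94 = 1.8393
E(R_Maddox) = R_f + β × MRP = 1.5861% + 1.8393 × 4.3947% = 9.67%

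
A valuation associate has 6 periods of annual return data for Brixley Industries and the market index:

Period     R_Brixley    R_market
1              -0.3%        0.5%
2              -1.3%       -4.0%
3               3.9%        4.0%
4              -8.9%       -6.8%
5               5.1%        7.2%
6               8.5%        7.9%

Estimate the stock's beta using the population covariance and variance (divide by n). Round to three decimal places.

0.972

Mean R_i = (-0.3 − 1.3 + 3.9 − 8.9 + 5.1 + 8.5) / 6 = 1.1667%
Mean R_m = (0.5 − 4.0 + 4.0 − 6.8 + 7.2 + 7.9) / 6 = 1.4667%
Σ(R_i − R̄_i)(R_m − R̄_m) = 174.7733  ⇒  Cov = 174.7733 / 6 = 29.1289
Σ(R_m − R̄_m)² = 179.8333  ⇒  Var(R_m) = 179.8333 / 6 = 29.9722
β = Cov / Var(R_m) = 29.1289 / 29.9722 = 0.9719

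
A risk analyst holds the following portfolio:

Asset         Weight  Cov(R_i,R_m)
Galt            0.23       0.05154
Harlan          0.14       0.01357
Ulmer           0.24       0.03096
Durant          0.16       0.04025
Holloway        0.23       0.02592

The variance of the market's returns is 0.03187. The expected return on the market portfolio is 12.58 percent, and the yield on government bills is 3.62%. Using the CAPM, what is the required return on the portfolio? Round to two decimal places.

β_Galt = 0.05154 / 0.03187 = 1.6172
β_Harlan = 0.01357 / 0.03187 = 0.4258
β_Ulmer = 0.03096 / 0.03187 = 0.9714
β_Durant = 0.04025 / 0.03187 = 1.2629
β_Holloway = 0.02592 / 0.03187 = 0.8133
β_P = Σ w_i β_i = 0.23×1.6172 + 0.14×0.4258 + 0.24×0.9714 + 0.16×1.2629 + 0.23×0.8133 = 1.0538
MRP = 12.58% − 3.62% = 8.96%
E(R_P) = R_f + β_P × MRP = 3.62% + 1.0538 × 8.96% = 13.06%

13.06%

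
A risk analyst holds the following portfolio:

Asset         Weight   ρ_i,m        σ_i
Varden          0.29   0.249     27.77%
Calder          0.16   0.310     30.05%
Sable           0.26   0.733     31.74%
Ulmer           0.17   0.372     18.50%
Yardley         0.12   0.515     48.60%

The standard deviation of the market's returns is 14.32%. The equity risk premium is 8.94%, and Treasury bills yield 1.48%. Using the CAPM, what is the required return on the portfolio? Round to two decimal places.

10.04%

β_Varden = 0.249 × 27.77% / 14.32% = 0.4829
β_Calder = 0.310 × 30.05% / 14.32% = 0.6505
β_Sable = 0.733 × 31.74% / 14.32% = 1.6247
β_Ulmer = 0.372 × 18.50% / 14.32% = 0.4806
β_Yardley = 0.515 × 48.60% / 14.32% = 1.7478
β_P = Σ w_i β_i = 0.29×0.4829 + 0.16×0.6505 + 0.26×1.6247 + 0.17×0.4806 + 0.12×1.7478 = 0.9580
E(R_P) = R_f + β_P × MRP = 1.48% + 0.9580 × 8.94% = 10.04%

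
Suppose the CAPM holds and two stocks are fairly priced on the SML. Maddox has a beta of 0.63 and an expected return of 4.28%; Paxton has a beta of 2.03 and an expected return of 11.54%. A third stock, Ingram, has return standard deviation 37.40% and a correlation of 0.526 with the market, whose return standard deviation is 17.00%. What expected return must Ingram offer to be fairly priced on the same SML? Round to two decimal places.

MRP = (11.54% − 4.28%) / (2.03 − 0.63) = 5.1857%
R_f = 4.28% − 0.63 × 5.1857% = 1.0130%
β_Ingram = ρ·σ_i/σ_m = 0.526 × 37.40 / 17.00 = 1.1572
E(R_Ingram) = R_f + β × MRP = 1.0130% + 1.1572 × 5.1857% = 7.01%

7.01%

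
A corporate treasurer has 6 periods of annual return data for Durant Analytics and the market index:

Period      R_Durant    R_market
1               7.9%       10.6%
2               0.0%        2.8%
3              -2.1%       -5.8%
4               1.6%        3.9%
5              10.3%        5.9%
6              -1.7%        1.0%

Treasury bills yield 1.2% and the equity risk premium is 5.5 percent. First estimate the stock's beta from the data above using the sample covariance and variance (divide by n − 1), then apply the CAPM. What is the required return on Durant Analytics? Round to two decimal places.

5.36%

Mean R_i = (7.9 + 0.0 − 2.1 + 1.6 + 10.3 − 1.7) / 6 = 2.6667%
Mean R_m = (10.6 + 2.8 − 5.8 + 3.9 + 5.9 + 1.0) / 6 = 3.0667%
Σ(R_i − R̄_i)(R_m − R̄_m) = 112.1633  ⇒  Cov = 112.1633 / 5 = 22.4327
Σ(R_m − R̄_m)² = 148.4333  ⇒  Var(R_m) = 148.4333 / 5 = 29.6867
β = Cov / Var(R_m) = 22.4327 / 29.6867 = 0.7556
E(R) = R_f + β × MRP = 1.2% + 0.7556 × 5.5% = 5.36%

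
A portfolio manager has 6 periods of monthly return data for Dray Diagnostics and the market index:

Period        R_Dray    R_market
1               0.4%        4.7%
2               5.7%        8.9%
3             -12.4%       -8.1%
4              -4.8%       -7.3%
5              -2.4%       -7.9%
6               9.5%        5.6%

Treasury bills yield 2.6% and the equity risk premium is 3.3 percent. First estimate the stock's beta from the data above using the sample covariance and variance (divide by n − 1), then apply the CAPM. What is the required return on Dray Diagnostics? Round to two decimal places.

Mean R_i = (0.4 + 5.7 − 12.4 − 4.8 − 2.4 + 9.5) / 6 = -0.6667%
Mean R_m = (4.7 + 8.9 − 8.1 − 7.3 − 7.9 + 5.6) / 6 = -0.6833%
Σ(R_i − R̄_i)(R_m − R̄_m) = 257.5167  ⇒  Cov = 257.5167 / 5 = 51.5033
Σ(R_m − R̄_m)² = 311.1683  ⇒  Var(R_m) = 311.1683 / 5 = 62.2337
β = Cov / Var(R_m) = 51.5033 / 62.2337 = 0.8276
E(R) = R_f + β × MRP = 2.6% + 0.8276 × 3.3% = 5.33%

5.33%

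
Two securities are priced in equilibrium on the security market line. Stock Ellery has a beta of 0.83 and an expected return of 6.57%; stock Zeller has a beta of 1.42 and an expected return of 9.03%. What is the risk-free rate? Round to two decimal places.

3.11%

Both satisfy E(R) = R_f + β·MRP, so the slope of the SML is
MRP = (9.03% − 6.57%) / (1.42 − 0.83) = 2.46% / 0.59 = 4.1695%
R_f = E(R_Ellery) − β_Ellery·MRP = 6.57% − 0.83 × 4.1695% = 3.1093%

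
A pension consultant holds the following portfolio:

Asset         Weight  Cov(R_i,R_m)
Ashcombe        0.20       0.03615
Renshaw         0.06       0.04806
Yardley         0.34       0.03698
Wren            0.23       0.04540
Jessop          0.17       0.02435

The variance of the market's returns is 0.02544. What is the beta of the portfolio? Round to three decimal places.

β_Ashcombe = 0.03615 / 0.02544 = 1.4210
β_Renshaw = 0.04806 / 0.02544 = 1.8892
β_Yardley = 0.03698 / 0.02544 = 1.4536
β_Wren = 0.04540 / 0.02544 = 1.7846
β_Jessop = 0.02435 / 0.02544 = 0.9572
β_P = Σ w_i β_i = 0.20×1.4210 + 0.06×1.8892 + 0.34×1.4536 + 0.23×1.7846 + 0.17×0.9572 = 1.4650

1.465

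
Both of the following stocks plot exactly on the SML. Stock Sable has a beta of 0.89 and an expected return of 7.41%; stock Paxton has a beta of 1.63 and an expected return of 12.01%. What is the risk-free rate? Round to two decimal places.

Both satisfy E(R) = R_f + β·MRP, so the slope of the SML is
MRP = (12.01% − 7.41%) / (1.63 − 0.89) = 4.60% / 0.74 = 6.2162%
R_f = E(R_Sable) − β_Sable·MRP = 7.41% − 0.89 × 6.2162% = 1.8776%

1.88%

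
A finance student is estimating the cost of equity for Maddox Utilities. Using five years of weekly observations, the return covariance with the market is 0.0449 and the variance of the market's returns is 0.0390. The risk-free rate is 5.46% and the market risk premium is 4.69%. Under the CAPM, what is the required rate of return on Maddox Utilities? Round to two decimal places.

β = Cov(R_i, R_m) / Var(R_m) = 0.0449 / 0.0390 = 1.1513
E(R) = R_f + β × MRP = 5.46% + 1.1513 × 4.69% = 10.86%

10.86%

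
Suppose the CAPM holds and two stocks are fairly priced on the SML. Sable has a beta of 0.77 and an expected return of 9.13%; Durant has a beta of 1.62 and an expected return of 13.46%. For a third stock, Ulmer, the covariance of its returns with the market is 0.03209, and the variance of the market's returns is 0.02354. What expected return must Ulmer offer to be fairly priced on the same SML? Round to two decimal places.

MRP = (13.46% − 9.13%) / (1.62 − 0.77) = 5.0941%
R_f = 9.13% − 0.77 × 5.0941% = 5.2075%
β_Ulmer = Cov / Var(R_m) = 0.03209 / 0.02354 = 1.3632
E(R_Ulmer) = R_f + β × MRP = 5.2075% + 1.3632 × 5.0941% = 12.15%

12.15%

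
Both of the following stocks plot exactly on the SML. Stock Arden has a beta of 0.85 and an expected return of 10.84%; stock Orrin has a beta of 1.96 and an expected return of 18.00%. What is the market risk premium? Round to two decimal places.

6.45%

Both satisfy E(R) = R_f + β·MRP, so the slope of the SML is
MRP = (18.00% − 10.84%) / (1.96 − 0.85) = 7.16% / 1.11 = 6.4505%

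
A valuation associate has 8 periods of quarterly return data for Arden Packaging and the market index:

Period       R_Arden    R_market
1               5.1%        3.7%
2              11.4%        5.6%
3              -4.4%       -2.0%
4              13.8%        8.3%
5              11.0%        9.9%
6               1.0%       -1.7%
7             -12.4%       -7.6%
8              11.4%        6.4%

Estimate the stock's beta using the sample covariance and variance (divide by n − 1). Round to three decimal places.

Mean R_i = (5.1 + 11.4 − 4.4 + 13.8 + 11.0 + 1.0 − 12.4 + 11.4) / 8 = 4.6125%
Mean R_m = (3.7 + 5.6 − 2.0 + 8.3 + 9.9 − 1.7 − 7.6 + 6.4) / 8 = 2.8250%
Σ(R_i − R̄_i)(R_m − R̄_m) = 376.2075  ⇒  Cov = 376.2075 / 7 = 53.7439
Σ(R_m − R̄_m)² = 253.7150  ⇒  Var(R_m) = 253.7150 / 7 = 36.2450
β = Cov / Var(R_m) = 53.7439 / 36.2450 = 1.4828

1.483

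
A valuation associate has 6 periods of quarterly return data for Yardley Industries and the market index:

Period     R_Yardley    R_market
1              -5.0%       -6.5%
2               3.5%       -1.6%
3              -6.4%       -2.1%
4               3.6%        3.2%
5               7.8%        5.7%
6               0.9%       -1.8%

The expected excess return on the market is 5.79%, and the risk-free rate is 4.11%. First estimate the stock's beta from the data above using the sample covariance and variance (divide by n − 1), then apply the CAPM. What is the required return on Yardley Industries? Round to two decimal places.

Mean R_i = (-5.0 + 3.5 − 6.4 + 3.6 + 7.8 + 0.9) / 6 = 0.7333%
Mean R_m = (-6.5 − 1.6 − 2.1 + 3.2 + 5.7 − 1.8) / 6 = -0.5167%
Σ(R_i − R̄_i)(R_m − R̄_m) = 96.9733  ⇒  Cov = 96.9733 / 5 = 19.3947
Σ(R_m − R̄_m)² = 93.5883  ⇒  Var(R_m) = 93.5883 / 5 = 18.7177
β = Cov / Var(R_m) = 19.3947 / 18.7177 = 1.0362
E(R) = R_f + β × MRP = 4.11% + 1.0362 × 5.79% = 10.11%

10.11%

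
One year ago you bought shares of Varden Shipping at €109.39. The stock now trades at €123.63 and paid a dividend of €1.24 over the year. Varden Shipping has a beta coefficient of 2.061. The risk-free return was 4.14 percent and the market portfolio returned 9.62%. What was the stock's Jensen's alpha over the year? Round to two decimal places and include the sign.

-1.28%

Realised HPR = (P1 + D1 − P0) / P0 = (123.63 + 1.24 − 109.39) / 109.39 = 15.48 / 109.39 = 14.1512%
MRP = 9.62% − 4.14% = 5.48%
CAPM required = R_f + β·MRP = 4.14% + 2.061 × 5.48% = 15.43428%
α = realised − required = 14.1512% − 15.43428% = -1.28%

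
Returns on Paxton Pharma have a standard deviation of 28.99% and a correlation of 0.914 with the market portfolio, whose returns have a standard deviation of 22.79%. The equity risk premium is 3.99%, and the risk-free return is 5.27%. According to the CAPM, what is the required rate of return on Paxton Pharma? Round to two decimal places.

β = ρ × σ_i / σ_m = 0.914 × 28.99% / 22.79% = 1.1627
E(R) = 5.27% + 1.1627 × 3.99% = 9.91%

9.91%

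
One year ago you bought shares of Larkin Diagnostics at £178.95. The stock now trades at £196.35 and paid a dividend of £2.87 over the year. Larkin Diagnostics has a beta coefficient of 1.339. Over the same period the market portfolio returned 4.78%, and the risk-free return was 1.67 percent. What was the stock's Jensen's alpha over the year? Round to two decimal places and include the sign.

Realised HPR = (P1 + D1 − P0) / P0 = (196.35 + 2.87 − 178.95) / 178.95 = 20.27 / 178.95 = 11.3272%
MRP = 4.78% − 1.67% = 3.11%
CAPM required = R_f + β·MRP = 1.67% + 1.339 × 3.11% = 5.83429%
α = realised − required = 11.3272% − 5.83429% = +5.49%

+5.49%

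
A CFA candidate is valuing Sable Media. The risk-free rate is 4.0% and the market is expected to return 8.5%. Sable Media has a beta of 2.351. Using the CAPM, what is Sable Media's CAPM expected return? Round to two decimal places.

14.58%

Market risk premium = E(R_m) − R_f = 8.5% − 4.0% = 4.50%
E(R) = R_f + β × MRP = 4.0% + 2.351 × 4.5% = 14.58%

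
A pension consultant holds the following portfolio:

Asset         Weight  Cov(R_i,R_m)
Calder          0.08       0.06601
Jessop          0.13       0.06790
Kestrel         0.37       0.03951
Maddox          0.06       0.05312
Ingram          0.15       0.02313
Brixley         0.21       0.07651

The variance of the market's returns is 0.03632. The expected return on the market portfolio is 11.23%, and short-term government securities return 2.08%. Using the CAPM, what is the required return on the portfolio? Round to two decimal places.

15.04%

β_Calder = 0.06601 / 0.03632 = 1.8175
β_Jessop = 0.06790 / 0.03632 = 1.8695
β_Kestrel = 0.03951 / 0.03632 = 1.0878
β_Maddox = 0.05312 / 0.03632 = 1.4626
β_Ingram = 0.02313 / 0.03632 = 0.6368
β_Brixley = 0.07651 / 0.03632 = 2.1066
β_P = Σ w_i β_i = 0.08×1.8175 + 0.13×1.8695 + 0.37×1.0878 + 0.06×1.4626 + 0.15×0.6368 + 0.21×2.1066 = 1.4166
MRP = 11.23% − 2.08% = 9.15%
E(R_P) = R_f + β_P × MRP = 2.08% + 1.4166 × 9.15% = 15.04%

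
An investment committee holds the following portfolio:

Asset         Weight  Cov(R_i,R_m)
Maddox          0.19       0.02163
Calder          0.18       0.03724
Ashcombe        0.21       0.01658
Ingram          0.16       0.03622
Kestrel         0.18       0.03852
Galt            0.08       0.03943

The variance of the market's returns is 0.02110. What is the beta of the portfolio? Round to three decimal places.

β_Maddox = 0.02163 / 0.02110 = 1.0251
β_Calder = 0.03724 / 0.02110 = 1.7649
β_Ashcombe = 0.01658 / 0.02110 = 0.7858
β_Ingram = 0.03622 / 0.02110 = 1.7166
β_Kestrel = 0.03852 / 0.02110 = 1.8256
β_Galt = 0.03943 / 0.02110 = 1.8687
β_P = Σ w_i β_i = 0.19×1.0251 + 0.18×1.7649 + 0.21×0.7858 + 0.16×1.7166 + 0.18×1.8256 + 0.08×1.8687 = 1.4302

1.430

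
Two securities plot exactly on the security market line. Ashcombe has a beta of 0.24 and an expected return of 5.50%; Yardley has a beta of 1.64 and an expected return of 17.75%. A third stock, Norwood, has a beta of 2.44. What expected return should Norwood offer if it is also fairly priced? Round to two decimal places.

MRP (SML slope) = (17.75% − 5.50%) / (1.64 − 0.24) = 12.25% / 1.40 = 8.7500%
R_f (intercept) = 5.50% − 0.24 × 8.7500% = 3.4000%
E(R_Norwood) = R_f + β × MRP = 3.4000% + 2.44 × 8.7500% = 24.75%

24.75%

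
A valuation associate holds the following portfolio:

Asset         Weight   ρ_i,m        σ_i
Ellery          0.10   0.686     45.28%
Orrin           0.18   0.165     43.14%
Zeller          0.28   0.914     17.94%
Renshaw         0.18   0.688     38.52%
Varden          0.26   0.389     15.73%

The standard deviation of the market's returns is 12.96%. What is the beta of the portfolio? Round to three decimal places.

1.184

β_Ellery = 0.686 × 45.28% / 12.96% = 2.3968
β_Orrin = 0.165 × 43.14% / 12.96% = 0.5492
β_Zeller = 0.914 × 17.94% / 12.96% = 1.2652
β_Renshaw = 0.688 × 38.52% / 12.96% = 2.0449
β_Varden = 0.389 × 15.73% / 12.96% = 0.4721
β_P = Σ w_i β_i = 0.10×2.3968 + 0.18×0.5492 + 0.28×1.2652 + 0.18×2.0449 + 0.26×0.4721 = 1.1836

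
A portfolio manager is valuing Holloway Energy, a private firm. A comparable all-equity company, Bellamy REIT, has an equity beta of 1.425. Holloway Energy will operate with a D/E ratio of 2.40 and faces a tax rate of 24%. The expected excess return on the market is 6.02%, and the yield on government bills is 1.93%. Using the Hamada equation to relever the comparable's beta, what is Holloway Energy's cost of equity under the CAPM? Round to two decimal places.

β_L = β_U × [1 + (1 − t)(D/E)] = 1.425 × [1 + (1 − 0.24) × 2.40]
    = 1.425 × [1 + 0.76 × 2.40] = 1.425 × 2.8240 = 4.0242
E(R) = R_f + β_L × MRP = 1.93% + 4.0242 × 6.02% = 26.16%

26.16%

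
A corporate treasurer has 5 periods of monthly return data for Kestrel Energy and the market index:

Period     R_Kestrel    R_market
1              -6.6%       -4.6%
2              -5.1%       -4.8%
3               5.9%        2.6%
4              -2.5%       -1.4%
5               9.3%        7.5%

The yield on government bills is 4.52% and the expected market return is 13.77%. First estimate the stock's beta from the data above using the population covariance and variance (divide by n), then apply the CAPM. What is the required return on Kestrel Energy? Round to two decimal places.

Mean R_i = (-6.6 − 5.1 + 5.9 − 2.5 + 9.3) / 5 = 0.2000%
Mean R_m = (-4.6 − 4.8 + 2.6 − 1.4 + 7.5) / 5 = -0.1400%
Σ(R_i − R̄_i)(R_m − R̄_m) = 143.5700  ⇒  Cov = 143.5700 / 5 = 28.7140
Σ(R_m − R̄_m)² = 109.0720  ⇒  Var(R_m) = 109.0720 / 5 = 21.8144
β = Cov / Var(R_m) = 28.7140 / 21.8144 = 1.3163
MRP = 13.77% − 4.52% = 9.25%
E(R) = R_f + β × MRP = 4.52% + 1.3163 × 9.25% = 16.70%

16.70%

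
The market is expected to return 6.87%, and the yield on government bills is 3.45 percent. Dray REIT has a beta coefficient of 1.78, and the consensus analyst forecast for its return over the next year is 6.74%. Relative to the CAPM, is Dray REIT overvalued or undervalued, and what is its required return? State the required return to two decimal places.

Overvalued; required return 9.54%

MRP = 6.87% − 3.45% = 3.42%
Required return = R_f + β·MRP = 3.45% + 1.78 × 3.42% = 9.54%
Forecast 6.74% < required 9.54% → the stock plots below the SML → overvalued.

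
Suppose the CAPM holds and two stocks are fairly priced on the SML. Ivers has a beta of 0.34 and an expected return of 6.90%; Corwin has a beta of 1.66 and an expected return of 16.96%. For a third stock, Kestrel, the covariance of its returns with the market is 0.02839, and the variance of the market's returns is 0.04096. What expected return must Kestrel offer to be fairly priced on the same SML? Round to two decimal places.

9.59%

MRP = (16.96% − 6.90%) / (1.66 − 0.34) = 7.6212%
R_f = 6.90% − 0.34 × 7.6212% = 4.3088%
β_Kestrel = Cov / Var(R_m) = 0.02839 / 0.04096 = 0.6931
E(R_Kestrel) = R_f + β × MRP = 4.3088% + 0.6931 × 7.6212% = 9.59%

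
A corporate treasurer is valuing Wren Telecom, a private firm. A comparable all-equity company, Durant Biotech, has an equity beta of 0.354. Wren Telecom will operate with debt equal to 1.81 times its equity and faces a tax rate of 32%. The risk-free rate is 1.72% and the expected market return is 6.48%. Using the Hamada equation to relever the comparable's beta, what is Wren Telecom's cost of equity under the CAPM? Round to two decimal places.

β_L = β_U × [1 + (1 − t)(D/E)] = 0.354 × [1 + (1 − 0.32) × 1.81]
    = 0.354 × [1 + 0.68 × 1.81] = 0.354 × 2.2308 = 0.7897
MRP = 6.48% − 1.72% = 4.76%
E(R) = R_f + β_L × MRP = 1.72% + 0.7897 × 4.76% = 5.48%

5.48%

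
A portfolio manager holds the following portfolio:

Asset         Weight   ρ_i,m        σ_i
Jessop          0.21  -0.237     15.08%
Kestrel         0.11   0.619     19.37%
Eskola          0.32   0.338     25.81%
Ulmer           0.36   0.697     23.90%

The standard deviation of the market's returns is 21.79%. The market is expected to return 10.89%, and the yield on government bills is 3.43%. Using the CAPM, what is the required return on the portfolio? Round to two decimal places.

β_Jessop = -0.237 × 15.08% / 21.79% = -0.1640
β_Kestrel = 0.619 × 19.37% / 21.79% = 0.5503
β_Eskola = 0.338 × 25.81% / 21.79% = 0.4004
β_Ulmer = 0.697 × 23.90% / 21.79% = 0.7645
β_P = Σ w_i β_i = 0.21×-0.1640 + 0.11×0.5503 + 0.32×0.4004 + 0.36×0.7645 = 0.4294
MRP = 10.89% − 3.43% = 7.46%
E(R_P) = R_f + β_P × MRP = 3.43% + 0.4294 × 7.46% = 6.63%

6.63%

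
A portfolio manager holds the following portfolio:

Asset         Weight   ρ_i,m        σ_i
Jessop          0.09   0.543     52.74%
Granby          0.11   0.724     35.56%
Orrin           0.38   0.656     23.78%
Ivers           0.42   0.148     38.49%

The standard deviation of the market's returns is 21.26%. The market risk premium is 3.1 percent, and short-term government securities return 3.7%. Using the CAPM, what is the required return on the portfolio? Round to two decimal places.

5.70%

β_Jessop = 0.543 × 52.74% / 21.26% = 1.3470
β_Granby = 0.724 × 35.56% / 21.26% = 1.2110
β_Orrin = 0.656 × 23.78% / 21.26% = 0.7338
β_Ivers = 0.148 × 38.49% / 21.26% = 0.2679
β_P = Σ w_i β_i = 0.09×1.3470 + 0.11×1.2110 + 0.38×0.7338 + 0.42×0.2679 = 0.6458
E(R_P) = R_f + β_P × MRP = 3.7% + 0.6458 × 3.1% = 5.70%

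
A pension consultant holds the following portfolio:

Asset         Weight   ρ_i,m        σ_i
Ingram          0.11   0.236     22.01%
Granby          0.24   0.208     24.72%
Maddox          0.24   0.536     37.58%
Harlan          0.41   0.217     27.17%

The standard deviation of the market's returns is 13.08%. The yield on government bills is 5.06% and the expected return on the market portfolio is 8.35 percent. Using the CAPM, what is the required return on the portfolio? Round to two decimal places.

7.34%

β_Ingram = 0.236 × 22.01% / 13.08% = 0.3971
β_Granby = 0.208 × 24.72% / 13.08% = 0.3931
β_Maddox = 0.536 × 37.58% / 13.08% = 1.5400
β_Harlan = 0.217 × 27.17% / 13.08% = 0.4508
β_P = Σ w_i β_i = 0.11×0.3971 + 0.24×0.3931 + 0.24×1.5400 + 0.41×0.4508 = 0.6925
MRP = 8.35% − 5.06% = 3.29%
E(R_P) = R_f + β_P × MRP = 5.06% + 0.6925 × 3.29% = 7.34%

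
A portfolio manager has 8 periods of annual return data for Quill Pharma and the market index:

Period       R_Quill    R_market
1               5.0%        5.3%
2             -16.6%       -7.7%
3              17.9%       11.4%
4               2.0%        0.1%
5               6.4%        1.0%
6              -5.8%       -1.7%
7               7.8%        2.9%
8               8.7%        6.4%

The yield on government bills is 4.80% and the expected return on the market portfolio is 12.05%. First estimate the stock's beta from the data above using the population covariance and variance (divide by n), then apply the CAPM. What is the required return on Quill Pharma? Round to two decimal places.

Mean R_i = (5.0 − 16.6 + 17.9 + 2.0 + 6.4 − 5.8 + 7.8 + 8.7) / 8 = 3.1750%
Mean R_m = (5.3 − 7.7 + 11.4 + 0.1 + 1.0 − 1.7 + 2.9 + 6.4) / 8 = 2.2125%
Σ(R_i − R̄_i)(R_m − R̄_m) = 396.9425  ⇒  Cov = 396.9425 / 8 = 49.6178
Σ(R_m − R̄_m)² = 231.4488  ⇒  Var(R_m) = 231.4488 / 8 = 28.9311
β = Cov / Var(R_m) = 49.6178 / 28.9311 = 1.7150
MRP = 12.05% − 4.80% = 7.25%
E(R) = R_f + β × MRP = 4.80% + 1.7150 × 7.25% = 17.23%

17.23%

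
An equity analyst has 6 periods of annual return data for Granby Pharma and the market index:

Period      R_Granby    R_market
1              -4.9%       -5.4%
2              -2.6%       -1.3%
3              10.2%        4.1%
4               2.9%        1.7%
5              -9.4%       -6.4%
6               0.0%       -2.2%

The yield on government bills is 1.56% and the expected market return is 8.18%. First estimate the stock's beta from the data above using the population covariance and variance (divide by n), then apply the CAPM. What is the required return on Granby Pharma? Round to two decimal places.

12.20%

Mean R_i = (-4.9 − 2.6 + 10.2 + 2.9 − 9.4 + 0.0) / 6 = -0.6333%
Mean R_m = (-5.4 − 1.3 + 4.1 + 1.7 − 6.4 − 2.2) / 6 = -1.5833%
Σ(R_i − R̄_i)(R_m − R̄_m) = 130.7333  ⇒  Cov = 130.7333 / 6 = 21.7889
Σ(R_m − R̄_m)² = 81.3083  ⇒  Var(R_m) = 81.3083 / 6 = 13.5514
β = Cov / Var(R_m) = 21.7889 / 13.5514 = 1.6079
MRP = 8.18% − 1.56% = 6.62%
E(R) = R_f + β × MRP = 1.56% + 1.6079 × 6.62% = 12.20%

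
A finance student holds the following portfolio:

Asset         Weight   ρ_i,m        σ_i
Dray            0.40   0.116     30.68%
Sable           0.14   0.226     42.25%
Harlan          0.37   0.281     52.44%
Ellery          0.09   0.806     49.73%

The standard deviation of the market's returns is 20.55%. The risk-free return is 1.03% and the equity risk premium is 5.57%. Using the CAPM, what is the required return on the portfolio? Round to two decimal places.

4.23%

β_Dray = 0.116 × 30.68% / 20.55% = 0.1732
β_Sable = 0.226 × 42.25% / 20.55% = 0.4646
β_Harlan = 0.281 × 52.44% / 20.55% = 0.7171
β_Ellery = 0.806 × 49.73% / 20.55% = 1.9505
β_P = Σ w_i β_i = 0.40×0.1732 + 0.14×0.4646 + 0.37×0.7171 + 0.09×1.9505 = 0.5752
E(R_P) = R_f + β_P × MRP = 1.03% + 0.5752 × 5.57% = 4.23%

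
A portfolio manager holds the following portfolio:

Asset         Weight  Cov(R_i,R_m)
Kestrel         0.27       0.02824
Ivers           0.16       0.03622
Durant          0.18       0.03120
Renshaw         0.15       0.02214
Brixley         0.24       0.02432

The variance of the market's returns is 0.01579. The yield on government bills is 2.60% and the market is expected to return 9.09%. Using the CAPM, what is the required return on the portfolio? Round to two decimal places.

14.19%

β_Kestrel = 0.02824 / 0.01579 = 1.7885
β_Ivers = 0.03622 / 0.01579 = 2.2939
β_Durant = 0.03120 / 0.01579 = 1.9759
β_Renshaw = 0.02214 / 0.01579 = 1.4022
β_Brixley = 0.02432 / 0.01579 = 1.5402
β_P = Σ w_i β_i = 0.27×1.7885 + 0.16×2.2939 + 0.18×1.9759 + 0.15×1.4022 + 0.24×1.5402 = 1.7856
MRP = 9.09% − 2.60% = 6.49%
E(R_P) = R_f + β_P × MRP = 2.60% + 1.7856 × 6.49% = 14.19%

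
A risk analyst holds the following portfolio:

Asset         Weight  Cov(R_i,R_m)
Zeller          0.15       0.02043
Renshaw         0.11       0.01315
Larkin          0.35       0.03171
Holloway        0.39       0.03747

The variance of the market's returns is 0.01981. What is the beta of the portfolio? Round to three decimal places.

1.526

β_Zeller = 0.02043 / 0.01981 = 1.0313
β_Renshaw = 0.01315 / 0.01981 = 0.6638
β_Larkin = 0.03171 / 0.01981 = 1.6007
β_Holloway = 0.03747 / 0.01981 = 1.8915
β_P = Σ w_i β_i = 0.15×1.0313 + 0.11×0.6638 + 0.35×1.6007 + 0.39×1.8915 = 1.5256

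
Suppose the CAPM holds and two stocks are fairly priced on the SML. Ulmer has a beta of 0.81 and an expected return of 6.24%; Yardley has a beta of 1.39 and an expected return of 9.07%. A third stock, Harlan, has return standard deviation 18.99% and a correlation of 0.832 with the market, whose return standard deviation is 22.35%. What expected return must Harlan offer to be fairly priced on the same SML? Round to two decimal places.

5.74%

MRP = (9.07% − 6.24%) / (1.39 − 0.81) = 4.8793%
R_f = 6.24% − 0.81 × 4.8793% = 2.2878%
β_Harlan = ρ·σ_i/σ_m = 0.832 × 18.99 / 22.35 = 0.7069
E(R_Harlan) = R_f + β × MRP = 2.2878% + 0.7069 × 4.8793% = 5.74%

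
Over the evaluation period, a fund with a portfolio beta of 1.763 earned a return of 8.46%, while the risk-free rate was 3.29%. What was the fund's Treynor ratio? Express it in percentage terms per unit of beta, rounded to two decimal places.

2.93%

Treynor = (R_P − R_f) / β_P = (8.46% − 3.29%) / 1.7630 = 5.17% / 1.7630 = 2.93%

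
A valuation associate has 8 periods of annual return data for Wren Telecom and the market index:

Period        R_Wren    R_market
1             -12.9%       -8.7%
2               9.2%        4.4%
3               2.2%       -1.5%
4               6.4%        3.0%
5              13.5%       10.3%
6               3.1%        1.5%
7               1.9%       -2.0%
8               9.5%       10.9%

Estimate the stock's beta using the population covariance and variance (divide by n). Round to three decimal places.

Mean R_i = (-12.9 + 9.2 + 2.2 + 6.4 + 13.5 + 3.1 + 1.9 + 9.5) / 8 = 4.1125%
Mean R_m = (-8.7 + 4.4 − 1.5 + 3.0 + 10.3 + 1.5 − 2.0 + 10.9) / 8 = 2.2375%
Σ(R_i − R̄_i)(R_m − R̄_m) = 338.4463  ⇒  Cov = 338.4463 / 8 = 42.3058
Σ(R_m − R̄_m)² = 297.3988  ⇒  Var(R_m) = 297.3988 / 8 = 37.1749
β = Cov / Var(R_m) = 42.3058 / 37.1749 = 1.1380

1.138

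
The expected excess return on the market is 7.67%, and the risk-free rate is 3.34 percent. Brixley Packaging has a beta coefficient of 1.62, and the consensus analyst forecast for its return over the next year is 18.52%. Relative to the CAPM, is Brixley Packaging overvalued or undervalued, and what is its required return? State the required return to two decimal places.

Undervalued; required return 15.77%

Required return = R_f + β·MRP = 3.34% + 1.62 × 7.67% = 15.77%
Forecast 18.52% > required 15.77% → the stock plots above the SML → undervalued.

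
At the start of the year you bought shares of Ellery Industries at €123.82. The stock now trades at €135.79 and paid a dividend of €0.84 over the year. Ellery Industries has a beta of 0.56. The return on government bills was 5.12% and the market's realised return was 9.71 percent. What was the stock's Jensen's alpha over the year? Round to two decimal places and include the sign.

Realised HPR = (P1 + D1 − P0) / P0 = (135.79 + 0.84 − 123.82) / 123.82 = 12.81 / 123.82 = 10.3457%
MRP = 9.71% − 5.12% = 4.59%
CAPM required = R_f + β·MRP = 5.12% + 0.56 × 4.59% = 7.6904%
α = realised − required = 10.3457% − 7.6904% = +2.66%

+2.66%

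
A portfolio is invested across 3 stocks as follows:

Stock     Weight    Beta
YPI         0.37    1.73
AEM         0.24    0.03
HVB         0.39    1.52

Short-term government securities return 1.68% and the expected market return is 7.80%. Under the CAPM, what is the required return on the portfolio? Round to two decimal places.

β_P = Σ w_i β_i = 0.37×1.73 + 0.24×0.03 + 0.39×1.52 = 1.2401
MRP = 7.80% − 1.68% = 6.12%
E(R_P) = R_f + β_P × MRP = 1.68% + 1.2401 × 6.12% = 9.27%

9.27%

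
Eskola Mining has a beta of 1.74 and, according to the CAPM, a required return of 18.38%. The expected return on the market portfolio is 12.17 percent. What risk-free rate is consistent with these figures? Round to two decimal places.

3.78%

E(R) = R_f + β(E(R_m) − R_f) = R_f(1 − β) + β·E(R_m)
18.38% = R_f × (1 − 1.74) + 1.74 × 12.17%
18.38% = R_f × -0.74 + 21.1758%
R_f = (18.38% − 21.1758%) / -0.74 = 3.78%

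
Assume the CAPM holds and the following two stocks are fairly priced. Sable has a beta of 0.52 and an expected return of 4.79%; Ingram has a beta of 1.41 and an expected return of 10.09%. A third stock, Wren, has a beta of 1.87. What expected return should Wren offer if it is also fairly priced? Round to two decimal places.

MRP (SML slope) = (10.09% − 4.79%) / (1.41 − 0.52) = 5.30% / 0.89 = 5.9551%
R_f (intercept) = 4.79% − 0.52 × 5.9551% = 1.6933%
E(R_Wren) = R_f + β × MRP = 1.6933% + 1.87 × 5.9551% = 12.83%

12.83%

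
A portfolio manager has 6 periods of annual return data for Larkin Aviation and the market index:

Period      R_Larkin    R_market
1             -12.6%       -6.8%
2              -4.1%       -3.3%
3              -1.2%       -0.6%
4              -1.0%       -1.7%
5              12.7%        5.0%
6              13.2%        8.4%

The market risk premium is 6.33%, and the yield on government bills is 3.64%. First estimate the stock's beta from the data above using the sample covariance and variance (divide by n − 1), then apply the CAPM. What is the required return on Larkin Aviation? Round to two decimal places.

Mean R_i = (-12.6 − 4.1 − 1.2 − 1.0 + 12.7 + 13.2) / 6 = 1.1667%
Mean R_m = (-6.8 − 3.3 − 0.6 − 1.7 + 5.0 + 8.4) / 6 = 0.1667%
Σ(R_i − R̄_i)(R_m − R̄_m) = 274.8433  ⇒  Cov = 274.8433 / 5 = 54.9687
Σ(R_m − R̄_m)² = 155.7733  ⇒  Var(R_m) = 155.7733 / 5 = 31.1547
β = Cov / Var(R_m) = 54.9687 / 31.1547 = 1.7644
E(R) = R_f + β × MRP = 3.64% + 1.7644 × 6.33% = 14.81%

14.81%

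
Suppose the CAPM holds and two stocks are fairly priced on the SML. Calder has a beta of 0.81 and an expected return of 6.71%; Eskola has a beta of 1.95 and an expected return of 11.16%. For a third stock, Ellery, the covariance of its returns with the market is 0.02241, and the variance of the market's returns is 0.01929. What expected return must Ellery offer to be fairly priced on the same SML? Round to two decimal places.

8.08%

MRP = (11.16% − 6.71%) / (1.95 − 0.81) = 3.9035%
R_f = 6.71% − 0.81 × 3.9035% = 3.5482%
β_Ellery = Cov / Var(R_m) = 0.02241 / 0.01929 = 1.1617
E(R_Ellery) = R_f + β × MRP = 3.5482% + 1.1617 × 3.9035% = 8.08%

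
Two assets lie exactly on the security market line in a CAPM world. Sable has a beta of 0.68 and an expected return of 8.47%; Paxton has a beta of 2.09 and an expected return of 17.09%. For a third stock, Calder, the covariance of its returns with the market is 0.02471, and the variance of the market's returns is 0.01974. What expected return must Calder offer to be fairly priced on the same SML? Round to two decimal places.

MRP = (17.09% − 8.47%) / (2.09 − 0.68) = 6.1135%
R_f = 8.47% − 0.68 × 6.1135% = 4.3128%
β_Calder = Cov / Var(R_m) = 0.02471 / 0.01974 = 1.2518
E(R_Calder) = R_f + β × MRP = 4.3128% + 1.2518 × 6.1135% = 11.97%

11.97%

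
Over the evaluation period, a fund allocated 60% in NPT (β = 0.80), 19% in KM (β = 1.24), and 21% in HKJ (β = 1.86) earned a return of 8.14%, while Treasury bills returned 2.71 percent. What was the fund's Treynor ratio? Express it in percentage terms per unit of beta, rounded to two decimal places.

4.91%

β_P = 0.60×0.80 + 0.19×1.24 + 0.21×1.86 = 1.1062
Treynor = (R_P − R_f) / β_P = (8.14% − 2.71%) / 1.1062 = 5.43% / 1.1062 = 4.91%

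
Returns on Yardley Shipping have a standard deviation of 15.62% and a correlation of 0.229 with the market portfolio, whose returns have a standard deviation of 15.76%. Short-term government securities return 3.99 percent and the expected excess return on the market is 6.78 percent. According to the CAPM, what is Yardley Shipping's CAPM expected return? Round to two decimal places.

5.53%

β = ρ × σ_i / σ_m = 0.229 × 15.62% / 15.76% = 0.2270
E(R) = 3.99% + 0.2270 × 6.78% = 5.53%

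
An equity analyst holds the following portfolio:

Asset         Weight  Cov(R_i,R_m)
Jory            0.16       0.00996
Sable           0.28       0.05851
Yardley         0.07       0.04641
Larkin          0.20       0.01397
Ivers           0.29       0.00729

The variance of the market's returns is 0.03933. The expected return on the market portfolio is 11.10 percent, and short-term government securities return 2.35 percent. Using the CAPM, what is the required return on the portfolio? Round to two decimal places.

β_Jory = 0.00996 / 0.03933 = 0.2532
β_Sable = 0.05851 / 0.03933 = 1.4877
β_Yardley = 0.04641 / 0.03933 = 1.1800
β_Larkin = 0.01397 / 0.03933 = 0.3552
β_Ivers = 0.00729 / 0.03933 = 0.1854
β_P = Σ w_i β_i = 0.16×0.2532 + 0.28×1.4877 + 0.07×1.1800 + 0.20×0.3552 + 0.29×0.1854 = 0.6645
MRP = 11.10% − 2.35% = 8.75%
E(R_P) = R_f + β_P × MRP = 2.35% + 0.6645 × 8.75% = 8.16%

8.16%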